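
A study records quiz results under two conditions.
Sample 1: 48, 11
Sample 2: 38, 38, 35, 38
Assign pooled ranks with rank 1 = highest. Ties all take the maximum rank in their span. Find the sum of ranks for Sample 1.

Sorted (descending): 48, 38, 38, 38, 35, 11
The 3 values of 38 occupy positions 2–4 → each gets rank 4.
Sample 1 values → pooled ranks: 48→1, 11→6
Rank sum = 1 + 6 = 7

7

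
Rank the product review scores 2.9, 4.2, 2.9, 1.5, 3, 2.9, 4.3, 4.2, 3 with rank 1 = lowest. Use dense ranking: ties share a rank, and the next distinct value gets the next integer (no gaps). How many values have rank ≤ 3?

Sorted (ascending): 1.5, 2.9, 2.9, 2.9, 3, 3, 4.2, 4.2, 4.3
The 3 values of 2.9 share dense rank 2.
The 2 values of 3 share dense rank 3.
The 2 values of 4.2 share dense rank 4.
Remaining distinct values take the next consecutive integers.
Ranks ≤ 3: {1, 2, 2, 2, 3, 3} → 6 values.

6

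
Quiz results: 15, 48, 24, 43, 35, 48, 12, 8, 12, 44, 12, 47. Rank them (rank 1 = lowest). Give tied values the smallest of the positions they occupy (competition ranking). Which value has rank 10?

47

Sorted (ascending): 8, 12, 12, 12, 15, 24, 35, 43, 44, 47, 48, 48
The 3 values of 12 occupy positions 2–4 → each gets rank 2.
The 2 values of 48 occupy positions 11–12 → each gets rank 11.
Rank 10 → value 47.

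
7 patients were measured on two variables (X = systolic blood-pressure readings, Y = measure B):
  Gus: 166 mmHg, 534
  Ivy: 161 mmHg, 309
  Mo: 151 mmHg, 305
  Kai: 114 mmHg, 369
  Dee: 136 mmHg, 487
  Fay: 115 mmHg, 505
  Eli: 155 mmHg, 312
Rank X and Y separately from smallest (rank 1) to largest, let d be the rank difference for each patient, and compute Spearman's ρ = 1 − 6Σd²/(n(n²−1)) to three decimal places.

Ranks of variable 1: 7, 6, 4, 1, 3, 2, 5
Ranks of variable 2: 7, 2, 1, 4, 5, 6, 3
d = r₁ − r₂: 0, 4, 3, -3, -2, -4, 2
d²: 0, 16, 9, 9, 4, 16, 4; Σd² = 58
ρ = 1 − 6·58/(7·48) = 1 − 348/336 = -0.036

-0.036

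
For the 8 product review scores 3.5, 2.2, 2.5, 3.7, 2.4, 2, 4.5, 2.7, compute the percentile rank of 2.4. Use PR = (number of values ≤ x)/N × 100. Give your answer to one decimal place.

37.5

N = 8.
Strictly below 2.4: 2. Equal to 2.4: 1.
PR = 3/8 × 100 = 37.5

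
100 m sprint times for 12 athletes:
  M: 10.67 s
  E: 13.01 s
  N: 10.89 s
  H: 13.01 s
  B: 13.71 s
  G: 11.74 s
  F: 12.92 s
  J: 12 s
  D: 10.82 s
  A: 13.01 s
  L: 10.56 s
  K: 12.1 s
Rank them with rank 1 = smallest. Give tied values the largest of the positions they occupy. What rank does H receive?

11

Sorted (ascending): 10.56, 10.67, 10.82, 10.89, 11.74, 12, 12.1, 12.92, 13.01, 13.01, 13.01, 13.71
The 3 values of 13.01 occupy positions 9–11 → each gets rank 11.
H has value 13.01 s → rank 11.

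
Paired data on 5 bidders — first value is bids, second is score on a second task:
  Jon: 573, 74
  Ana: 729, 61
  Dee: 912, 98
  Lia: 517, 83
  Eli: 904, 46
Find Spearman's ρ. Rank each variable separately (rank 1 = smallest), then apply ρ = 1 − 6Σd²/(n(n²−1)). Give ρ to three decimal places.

Ranks of variable 1: 2, 3, 5, 1, 4
Ranks of variable 2: 3, 2, 5, 4, 1
d = r₁ − r₂: -1, 1, 0, -3, 3
d²: 1, 1, 0, 9, 9; Σd² = 20
ρ = 1 − 6·20/(5·24) = 1 − 120/120 = 0.000

0.000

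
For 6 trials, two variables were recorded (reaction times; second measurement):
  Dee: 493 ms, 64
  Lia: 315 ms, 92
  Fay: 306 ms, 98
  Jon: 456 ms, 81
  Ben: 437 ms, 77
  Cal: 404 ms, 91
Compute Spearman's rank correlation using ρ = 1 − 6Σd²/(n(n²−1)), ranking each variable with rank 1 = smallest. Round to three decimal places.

-0.943

Ranks of variable 1: 6, 2, 1, 5, 4, 3
Ranks of variable 2: 1, 5, 6, 3, 2, 4
d = r₁ − r₂: 5, -3, -5, 2, 2, -1
d²: 25, 9, 25, 4, 4, 1; Σd² = 68
ρ = 1 − 6·68/(6·35) = 1 − 408/210 = -0.943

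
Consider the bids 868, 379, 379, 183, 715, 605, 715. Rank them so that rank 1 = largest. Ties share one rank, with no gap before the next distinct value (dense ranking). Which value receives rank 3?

605

Sorted (descending): 868, 715, 715, 605, 379, 379, 183
The 2 values of 715 share dense rank 2.
The 2 values of 379 share dense rank 4.
Remaining distinct values take the next consecutive integers.
Rank 3 → value 605.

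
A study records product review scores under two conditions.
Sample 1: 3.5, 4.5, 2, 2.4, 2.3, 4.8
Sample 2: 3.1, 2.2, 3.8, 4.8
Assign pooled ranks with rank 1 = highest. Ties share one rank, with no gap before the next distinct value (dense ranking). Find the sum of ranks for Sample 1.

Sorted (descending): 4.8, 4.8, 4.5, 3.8, 3.5, 3.1, 2.4, 2.3, 2.2, 2
The 2 values of 4.8 share dense rank 1.
Remaining distinct values take the next consecutive integers.
Sample 1 values → pooled ranks: 3.5→4, 4.5→2, 2→9, 2.4→6, 2.3→7, 4.8→1
Rank sum = 4 + 2 + 9 + 6 + 7 + 1 = 29

29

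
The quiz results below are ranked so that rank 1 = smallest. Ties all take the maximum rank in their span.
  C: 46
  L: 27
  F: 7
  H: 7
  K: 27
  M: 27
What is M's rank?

Sorted (ascending): 7, 7, 27, 27, 27, 46
The 2 values of 7 occupy positions 1–2 → each gets rank 2.
The 3 values of 27 occupy positions 3–5 → each gets rank 5.
M has value 27 → rank 5.

5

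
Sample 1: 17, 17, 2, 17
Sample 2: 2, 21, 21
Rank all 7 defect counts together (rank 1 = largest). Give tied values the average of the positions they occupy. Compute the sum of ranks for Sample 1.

18.5

Sorted (descending): 21, 21, 17, 17, 17, 2, 2
The 2 values of 21 occupy positions 1–2 → average rank (1+2)/2 = 1.5.
The 3 values of 17 occupy positions 3–5 → average rank 4.
The 2 values of 2 occupy positions 6–7 → average rank (6+7)/2 = 6.5.
Sample 1 values → pooled ranks: 17→4, 17→4, 2→6.5, 17→4
Rank sum = 4 + 4 + 6.5 + 4 = 18.5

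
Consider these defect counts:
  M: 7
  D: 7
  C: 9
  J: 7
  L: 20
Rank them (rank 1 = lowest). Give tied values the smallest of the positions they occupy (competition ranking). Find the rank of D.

Sorted (ascending): 7, 7, 7, 9, 20
The 3 values of 7 occupy positions 1–3 → each gets rank 1.
D has value 7 → rank 1.

1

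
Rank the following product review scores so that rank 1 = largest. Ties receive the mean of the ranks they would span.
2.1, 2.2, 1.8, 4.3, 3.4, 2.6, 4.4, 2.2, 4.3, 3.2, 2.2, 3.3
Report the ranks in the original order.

11, 9, 12, 2.5, 4, 7, 1, 9, 2.5, 6, 9, 5

Sorted (descending): 4.4, 4.3, 4.3, 3.4, 3.3, 3.2, 2.6, 2.2, 2.2, 2.2, 2.1, 1.8
The 2 values of 4.3 occupy positions 2–3 → average rank (2+3)/2 = 2.5.
The 3 values of 2.2 occupy positions 8–10 → average rank 9.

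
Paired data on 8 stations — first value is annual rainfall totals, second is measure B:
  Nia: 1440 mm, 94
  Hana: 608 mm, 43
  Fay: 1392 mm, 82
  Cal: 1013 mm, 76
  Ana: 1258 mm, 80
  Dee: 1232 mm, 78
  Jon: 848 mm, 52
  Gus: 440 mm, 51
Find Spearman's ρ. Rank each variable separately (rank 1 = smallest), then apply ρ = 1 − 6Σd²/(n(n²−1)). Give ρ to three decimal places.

Ranks of variable 1: 8, 2, 7, 4, 6, 5, 3, 1
Ranks of variable 2: 8, 1, 7, 4, 6, 5, 3, 2
d = r₁ − r₂: 0, 1, 0, 0, 0, 0, 0, -1
d²: 0, 1, 0, 0, 0, 0, 0, 1; Σd² = 2
ρ = 1 − 6·2/(8·63) = 1 − 12/504 = 0.976

0.976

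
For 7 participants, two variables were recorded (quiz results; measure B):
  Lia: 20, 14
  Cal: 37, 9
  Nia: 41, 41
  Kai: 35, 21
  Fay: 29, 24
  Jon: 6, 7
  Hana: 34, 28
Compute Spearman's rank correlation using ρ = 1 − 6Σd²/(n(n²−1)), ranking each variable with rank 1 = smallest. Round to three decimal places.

0.536

Ranks of variable 1: 2, 6, 7, 5, 3, 1, 4
Ranks of variable 2: 3, 2, 7, 4, 5, 1, 6
d = r₁ − r₂: -1, 4, 0, 1, -2, 0, -2
d²: 1, 16, 0, 1, 4, 0, 4; Σd² = 26
ρ = 1 − 6·26/(7·48) = 1 − 156/336 = 0.536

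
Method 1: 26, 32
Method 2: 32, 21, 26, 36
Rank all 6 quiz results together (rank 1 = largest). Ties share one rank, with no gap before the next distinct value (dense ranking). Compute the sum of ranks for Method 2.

10

Sorted (descending): 36, 32, 32, 26, 26, 21
The 2 values of 32 share dense rank 2.
The 2 values of 26 share dense rank 3.
Remaining distinct values take the next consecutive integers.
Method 2 values → pooled ranks: 32→2, 21→4, 26→3, 36→1
Rank sum = 2 + 4 + 3 + 1 = 10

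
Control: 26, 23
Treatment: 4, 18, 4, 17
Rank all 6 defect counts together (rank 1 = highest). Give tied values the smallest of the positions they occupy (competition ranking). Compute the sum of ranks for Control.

Sorted (descending): 26, 23, 18, 17, 4, 4
The 2 values of 4 occupy positions 5–6 → each gets rank 5.
Control values → pooled ranks: 26→1, 23→2
Rank sum = 1 + 2 = 3

3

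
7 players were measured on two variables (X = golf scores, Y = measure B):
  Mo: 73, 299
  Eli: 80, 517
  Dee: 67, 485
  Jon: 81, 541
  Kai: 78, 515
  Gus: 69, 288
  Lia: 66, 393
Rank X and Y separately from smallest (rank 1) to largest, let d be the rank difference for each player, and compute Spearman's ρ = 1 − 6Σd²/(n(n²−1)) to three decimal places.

Ranks of variable 1: 4, 6, 2, 7, 5, 3, 1
Ranks of variable 2: 2, 6, 4, 7, 5, 1, 3
d = r₁ − r₂: 2, 0, -2, 0, 0, 2, -2
d²: 4, 0, 4, 0, 0, 4, 4; Σd² = 16
ρ = 1 − 6·16/(7·48) = 1 − 96/336 = 0.714

0.714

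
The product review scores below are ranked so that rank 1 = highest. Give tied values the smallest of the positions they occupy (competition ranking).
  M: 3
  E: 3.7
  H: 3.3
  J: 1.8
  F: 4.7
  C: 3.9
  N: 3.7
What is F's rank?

Sorted (descending): 4.7, 3.9, 3.7, 3.7, 3.3, 3, 1.8
The 2 values of 3.7 occupy positions 3–4 → each gets rank 3.
F has value 4.7 → rank 1.

1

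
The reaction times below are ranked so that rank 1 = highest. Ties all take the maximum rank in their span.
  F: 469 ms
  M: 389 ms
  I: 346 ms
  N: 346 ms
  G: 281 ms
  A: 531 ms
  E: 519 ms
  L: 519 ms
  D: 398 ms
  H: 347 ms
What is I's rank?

Sorted (descending): 531, 519, 519, 469, 398, 389, 347, 346, 346, 281
The 2 values of 519 occupy positions 2–3 → each gets rank 3.
The 2 values of 346 occupy positions 8–9 → each gets rank 9.
I has value 346 ms → rank 9.

9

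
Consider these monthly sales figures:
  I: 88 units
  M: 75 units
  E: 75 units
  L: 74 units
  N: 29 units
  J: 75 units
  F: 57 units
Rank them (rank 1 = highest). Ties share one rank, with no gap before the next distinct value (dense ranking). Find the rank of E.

2

Sorted (descending): 88, 75, 75, 75, 74, 57, 29
The 3 values of 75 share dense rank 2.
Remaining distinct values take the next consecutive integers.
E has value 75 units → rank 2.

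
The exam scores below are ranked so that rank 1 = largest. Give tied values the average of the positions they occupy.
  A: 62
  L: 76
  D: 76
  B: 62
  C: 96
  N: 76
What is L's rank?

Sorted (descending): 96, 76, 76, 76, 62, 62
The 3 values of 76 occupy positions 2–4 → average rank 3.
The 2 values of 62 occupy positions 5–6 → average rank (5+6)/2 = 5.5.
L has value 76 → rank 3.

3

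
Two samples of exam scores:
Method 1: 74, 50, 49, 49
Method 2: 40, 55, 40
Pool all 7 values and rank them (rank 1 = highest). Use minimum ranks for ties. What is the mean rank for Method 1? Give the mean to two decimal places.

Sorted (descending): 74, 55, 50, 49, 49, 40, 40
The 2 values of 49 occupy positions 4–5 → each gets rank 4.
The 2 values of 40 occupy positions 6–7 → each gets rank 6.
Method 1 values → pooled ranks: 74→1, 50→3, 49→4, 49→4
Mean rank = (1 + 3 + 4 + 4) / 4 = 3.00

3.00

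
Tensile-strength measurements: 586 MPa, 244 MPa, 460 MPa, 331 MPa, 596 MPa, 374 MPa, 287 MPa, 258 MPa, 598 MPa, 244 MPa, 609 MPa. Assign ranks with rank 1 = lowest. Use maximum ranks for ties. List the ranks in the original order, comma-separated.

Sorted (ascending): 244, 244, 258, 287, 331, 374, 460, 586, 596, 598, 609
The 2 values of 244 occupy positions 1–2 → each gets rank 2.

8, 2, 7, 5, 9, 6, 4, 3, 10, 2, 11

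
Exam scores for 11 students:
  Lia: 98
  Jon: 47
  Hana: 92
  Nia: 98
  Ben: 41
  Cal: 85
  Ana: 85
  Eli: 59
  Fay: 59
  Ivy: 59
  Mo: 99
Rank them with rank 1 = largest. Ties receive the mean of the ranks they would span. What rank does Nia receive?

Sorted (descending): 99, 98, 98, 92, 85, 85, 59, 59, 59, 47, 41
The 2 values of 98 occupy positions 2–3 → average rank (2+3)/2 = 2.5.
The 2 values of 85 occupy positions 5–6 → average rank (5+6)/2 = 5.5.
The 3 values of 59 occupy positions 7–9 → average rank 8.
Nia has value 98 → rank 2.5.

2.5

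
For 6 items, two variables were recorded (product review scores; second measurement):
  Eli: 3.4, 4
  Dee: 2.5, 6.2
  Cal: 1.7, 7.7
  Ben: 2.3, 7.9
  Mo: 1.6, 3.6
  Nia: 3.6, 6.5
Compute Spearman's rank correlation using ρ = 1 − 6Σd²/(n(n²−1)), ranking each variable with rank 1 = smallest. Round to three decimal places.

Ranks of variable 1: 5, 4, 2, 3, 1, 6
Ranks of variable 2: 2, 3, 5, 6, 1, 4
d = r₁ − r₂: 3, 1, -3, -3, 0, 2
d²: 9, 1, 9, 9, 0, 4; Σd² = 32
ρ = 1 − 6·32/(6·35) = 1 − 192/210 = 0.086

0.086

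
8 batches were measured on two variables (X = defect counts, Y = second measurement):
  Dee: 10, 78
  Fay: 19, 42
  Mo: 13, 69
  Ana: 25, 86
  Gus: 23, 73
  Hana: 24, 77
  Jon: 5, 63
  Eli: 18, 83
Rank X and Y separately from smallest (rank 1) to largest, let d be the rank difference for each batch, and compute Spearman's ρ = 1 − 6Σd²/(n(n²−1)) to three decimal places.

0.405

Ranks of variable 1: 2, 5, 3, 8, 6, 7, 1, 4
Ranks of variable 2: 6, 1, 3, 8, 4, 5, 2, 7
d = r₁ − r₂: -4, 4, 0, 0, 2, 2, -1, -3
d²: 16, 16, 0, 0, 4, 4, 1, 9; Σd² = 50
ρ = 1 − 6·50/(8·63) = 1 − 300/504 = 0.405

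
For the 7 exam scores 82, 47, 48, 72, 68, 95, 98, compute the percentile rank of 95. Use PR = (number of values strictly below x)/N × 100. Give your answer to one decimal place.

N = 7.
Strictly below 95: 5. Equal to 95: 1.
PR = 5/7 × 100 = 71.4

71.4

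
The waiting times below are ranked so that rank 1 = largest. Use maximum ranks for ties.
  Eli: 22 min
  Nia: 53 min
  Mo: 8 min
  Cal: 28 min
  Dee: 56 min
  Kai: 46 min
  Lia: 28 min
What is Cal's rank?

Sorted (descending): 56, 53, 46, 28, 28, 22, 8
The 2 values of 28 occupy positions 4–5 → each gets rank 5.
Cal has value 28 min → rank 5.

5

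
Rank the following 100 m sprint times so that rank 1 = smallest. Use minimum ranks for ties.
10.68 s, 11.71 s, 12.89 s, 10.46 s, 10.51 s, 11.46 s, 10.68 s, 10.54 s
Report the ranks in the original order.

Sorted (ascending): 10.46, 10.51, 10.54, 10.68, 10.68, 11.46, 11.71, 12.89
The 2 values of 10.68 occupy positions 4–5 → each gets rank 4.

4, 7, 8, 1, 2, 6, 4, 3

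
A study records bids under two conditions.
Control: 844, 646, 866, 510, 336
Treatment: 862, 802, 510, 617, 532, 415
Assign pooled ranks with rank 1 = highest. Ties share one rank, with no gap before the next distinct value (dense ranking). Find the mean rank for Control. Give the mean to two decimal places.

Sorted (descending): 866, 862, 844, 802, 646, 617, 532, 510, 510, 415, 336
The 2 values of 510 share dense rank 8.
Remaining distinct values take the next consecutive integers.
Control values → pooled ranks: 844→3, 646→5, 866→1, 510→8, 336→10
Mean rank = (3 + 5 + 1 + 8 + 10) / 5 = 5.40

5.40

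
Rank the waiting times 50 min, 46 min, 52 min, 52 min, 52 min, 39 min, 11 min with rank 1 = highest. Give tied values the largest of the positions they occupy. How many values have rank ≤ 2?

Sorted (descending): 52, 52, 52, 50, 46, 39, 11
The 3 values of 52 occupy positions 1–3 → each gets rank 3.
Ranks ≤ 2: {} → 0 values.

0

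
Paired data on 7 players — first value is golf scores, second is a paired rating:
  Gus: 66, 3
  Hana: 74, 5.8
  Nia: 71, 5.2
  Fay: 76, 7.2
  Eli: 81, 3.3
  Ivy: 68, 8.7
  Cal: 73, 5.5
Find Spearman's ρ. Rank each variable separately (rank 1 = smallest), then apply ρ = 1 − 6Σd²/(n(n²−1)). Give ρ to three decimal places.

0.107

Ranks of variable 1: 1, 5, 3, 6, 7, 2, 4
Ranks of variable 2: 1, 5, 3, 6, 2, 7, 4
d = r₁ − r₂: 0, 0, 0, 0, 5, -5, 0
d²: 0, 0, 0, 0, 25, 25, 0; Σd² = 50
ρ = 1 − 6·50/(7·48) = 1 − 300/336 = 0.107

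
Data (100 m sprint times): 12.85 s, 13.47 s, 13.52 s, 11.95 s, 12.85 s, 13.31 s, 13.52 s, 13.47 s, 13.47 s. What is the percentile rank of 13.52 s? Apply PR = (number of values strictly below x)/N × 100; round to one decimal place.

N = 9.
Strictly below 13.52: 7. Equal to 13.52: 2.
PR = 7/9 × 100 = 77.8

77.8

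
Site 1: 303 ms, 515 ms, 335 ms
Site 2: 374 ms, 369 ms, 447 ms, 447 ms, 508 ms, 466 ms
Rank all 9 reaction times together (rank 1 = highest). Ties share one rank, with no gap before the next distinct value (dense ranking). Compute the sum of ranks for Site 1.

Sorted (descending): 515, 508, 466, 447, 447, 374, 369, 335, 303
The 2 values of 447 share dense rank 4.
Remaining distinct values take the next consecutive integers.
Site 1 values → pooled ranks: 303→8, 515→1, 335→7
Rank sum = 8 + 1 + 7 = 16

16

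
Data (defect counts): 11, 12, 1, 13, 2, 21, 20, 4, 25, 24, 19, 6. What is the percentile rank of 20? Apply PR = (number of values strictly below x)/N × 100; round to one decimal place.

66.7

N = 12.
Strictly below 20: 8. Equal to 20: 1.
PR = 8/12 × 100 = 66.7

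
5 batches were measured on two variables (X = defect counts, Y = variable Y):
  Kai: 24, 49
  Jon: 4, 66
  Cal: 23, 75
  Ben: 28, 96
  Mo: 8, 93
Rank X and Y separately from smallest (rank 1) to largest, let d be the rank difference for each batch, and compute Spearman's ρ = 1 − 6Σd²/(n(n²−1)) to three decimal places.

Ranks of variable 1: 4, 1, 3, 5, 2
Ranks of variable 2: 1, 2, 3, 5, 4
d = r₁ − r₂: 3, -1, 0, 0, -2
d²: 9, 1, 0, 0, 4; Σd² = 14
ρ = 1 − 6·14/(5·24) = 1 − 84/120 = 0.300

0.300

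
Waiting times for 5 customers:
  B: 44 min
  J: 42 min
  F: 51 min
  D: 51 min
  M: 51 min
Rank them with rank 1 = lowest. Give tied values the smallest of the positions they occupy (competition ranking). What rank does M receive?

3

Sorted (ascending): 42, 44, 51, 51, 51
The 3 values of 51 occupy positions 3–5 → each gets rank 3.
M has value 51 min → rank 3.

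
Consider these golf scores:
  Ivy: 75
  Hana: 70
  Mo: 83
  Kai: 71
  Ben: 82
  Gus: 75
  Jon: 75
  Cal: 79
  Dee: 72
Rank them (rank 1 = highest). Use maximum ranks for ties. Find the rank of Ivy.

Sorted (descending): 83, 82, 79, 75, 75, 75, 72, 71, 70
The 3 values of 75 occupy positions 4–6 → each gets rank 6.
Ivy has value 75 → rank 6.

6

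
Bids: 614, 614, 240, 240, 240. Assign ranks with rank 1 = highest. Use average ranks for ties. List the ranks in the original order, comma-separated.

1.5, 1.5, 4, 4, 4

Sorted (descending): 614, 614, 240, 240, 240
The 2 values of 614 occupy positions 1–2 → average rank (1+2)/2 = 1.5.
The 3 values of 240 occupy positions 3–5 → average rank 4.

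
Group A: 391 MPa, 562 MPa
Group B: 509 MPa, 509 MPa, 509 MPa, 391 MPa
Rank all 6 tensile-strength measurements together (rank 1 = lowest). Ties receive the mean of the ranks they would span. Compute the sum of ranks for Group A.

Sorted (ascending): 391, 391, 509, 509, 509, 562
The 2 values of 391 occupy positions 1–2 → average rank (1+2)/2 = 1.5.
The 3 values of 509 occupy positions 3–5 → average rank 4.
Group A values → pooled ranks: 391→1.5, 562→6
Rank sum = 1.5 + 6 = 7.5

7.5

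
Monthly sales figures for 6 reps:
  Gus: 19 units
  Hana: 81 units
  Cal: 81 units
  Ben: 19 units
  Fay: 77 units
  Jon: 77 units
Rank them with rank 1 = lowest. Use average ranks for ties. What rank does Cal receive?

5.5

Sorted (ascending): 19, 19, 77, 77, 81, 81
The 2 values of 19 occupy positions 1–2 → average rank (1+2)/2 = 1.5.
The 2 values of 77 occupy positions 3–4 → average rank (3+4)/2 = 3.5.
The 2 values of 81 occupy positions 5–6 → average rank (5+6)/2 = 5.5.
Cal has value 81 units → rank 5.5.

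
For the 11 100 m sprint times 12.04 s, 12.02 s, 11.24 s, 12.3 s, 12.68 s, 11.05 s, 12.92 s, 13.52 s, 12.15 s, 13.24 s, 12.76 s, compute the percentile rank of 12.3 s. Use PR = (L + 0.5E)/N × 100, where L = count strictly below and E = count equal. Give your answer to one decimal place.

N = 11.
Strictly below 12.3: 5. Equal to 12.3: 1.
PR = (5 + 0.5·1)/11 × 100 = 50.0

50.0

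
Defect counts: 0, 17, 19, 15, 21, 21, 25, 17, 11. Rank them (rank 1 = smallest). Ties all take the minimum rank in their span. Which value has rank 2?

Sorted (ascending): 0, 11, 15, 17, 17, 19, 21, 21, 25
The 2 values of 17 occupy positions 4–5 → each gets rank 4.
The 2 values of 21 occupy positions 7–8 → each gets rank 7.
Rank 2 → value 11.

11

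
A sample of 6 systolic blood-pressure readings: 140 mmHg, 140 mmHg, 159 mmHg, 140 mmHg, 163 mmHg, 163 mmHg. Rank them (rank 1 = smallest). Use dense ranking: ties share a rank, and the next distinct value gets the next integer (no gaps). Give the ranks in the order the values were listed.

1, 1, 2, 1, 3, 3

Sorted (ascending): 140, 140, 140, 159, 163, 163
The 3 values of 140 share dense rank 1.
The 2 values of 163 share dense rank 3.
Remaining distinct values take the next consecutive integers.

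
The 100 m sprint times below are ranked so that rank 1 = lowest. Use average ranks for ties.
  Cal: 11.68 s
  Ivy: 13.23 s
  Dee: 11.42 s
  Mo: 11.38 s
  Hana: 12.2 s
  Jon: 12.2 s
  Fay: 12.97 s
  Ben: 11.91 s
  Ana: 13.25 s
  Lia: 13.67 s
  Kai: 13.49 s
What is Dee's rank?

Sorted (ascending): 11.38, 11.42, 11.68, 11.91, 12.2, 12.2, 12.97, 13.23, 13.25, 13.49, 13.67
The 2 values of 12.2 occupy positions 5–6 → average rank (5+6)/2 = 5.5.
Dee has value 11.42 s → rank 2.

2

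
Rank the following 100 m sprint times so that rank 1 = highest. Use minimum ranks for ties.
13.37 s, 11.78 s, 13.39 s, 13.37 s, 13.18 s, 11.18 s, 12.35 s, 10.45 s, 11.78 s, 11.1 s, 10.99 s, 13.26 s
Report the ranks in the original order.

2, 7, 1, 2, 5, 9, 6, 12, 7, 10, 11, 4

Sorted (descending): 13.39, 13.37, 13.37, 13.26, 13.18, 12.35, 11.78, 11.78, 11.18, 11.1, 10.99, 10.45
The 2 values of 13.37 occupy positions 2–3 → each gets rank 2.
The 2 values of 11.78 occupy positions 7–8 → each gets rank 7.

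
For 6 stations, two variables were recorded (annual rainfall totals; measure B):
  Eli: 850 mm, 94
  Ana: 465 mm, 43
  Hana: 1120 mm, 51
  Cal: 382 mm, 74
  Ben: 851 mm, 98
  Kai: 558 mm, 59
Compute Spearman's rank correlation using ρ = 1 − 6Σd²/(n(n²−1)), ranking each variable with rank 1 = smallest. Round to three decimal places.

Ranks of variable 1: 4, 2, 6, 1, 5, 3
Ranks of variable 2: 5, 1, 2, 4, 6, 3
d = r₁ − r₂: -1, 1, 4, -3, -1, 0
d²: 1, 1, 16, 9, 1, 0; Σd² = 28
ρ = 1 − 6·28/(6·35) = 1 − 168/210 = 0.200

0.200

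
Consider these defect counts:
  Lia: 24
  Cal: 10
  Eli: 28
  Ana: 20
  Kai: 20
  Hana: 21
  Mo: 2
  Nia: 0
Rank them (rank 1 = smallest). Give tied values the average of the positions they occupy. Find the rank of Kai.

4.5

Sorted (ascending): 0, 2, 10, 20, 20, 21, 24, 28
The 2 values of 20 occupy positions 4–5 → average rank (4+5)/2 = 4.5.
Kai has value 20 → rank 4.5.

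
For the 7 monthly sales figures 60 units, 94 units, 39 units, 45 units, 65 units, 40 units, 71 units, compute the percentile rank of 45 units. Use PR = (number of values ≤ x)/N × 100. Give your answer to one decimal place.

42.9

N = 7.
Strictly below 45: 2. Equal to 45: 1.
PR = 3/7 × 100 = 42.9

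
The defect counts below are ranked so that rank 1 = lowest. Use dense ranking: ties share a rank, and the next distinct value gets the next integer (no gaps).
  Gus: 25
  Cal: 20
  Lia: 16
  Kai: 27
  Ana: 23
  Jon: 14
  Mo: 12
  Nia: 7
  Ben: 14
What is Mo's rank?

Sorted (ascending): 7, 12, 14, 14, 16, 20, 23, 25, 27
The 2 values of 14 share dense rank 3.
Remaining distinct values take the next consecutive integers.
Mo has value 12 → rank 2.

2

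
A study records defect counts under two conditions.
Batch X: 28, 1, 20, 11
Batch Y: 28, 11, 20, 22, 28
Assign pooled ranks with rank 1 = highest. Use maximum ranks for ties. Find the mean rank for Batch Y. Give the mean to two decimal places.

4.80

Sorted (descending): 28, 28, 28, 22, 20, 20, 11, 11, 1
The 3 values of 28 occupy positions 1–3 → each gets rank 3.
The 2 values of 20 occupy positions 5–6 → each gets rank 6.
The 2 values of 11 occupy positions 7–8 → each gets rank 8.
Batch Y values → pooled ranks: 28→3, 11→8, 20→6, 22→4, 28→3
Mean rank = (3 + 8 + 6 + 4 + 3) / 5 = 4.80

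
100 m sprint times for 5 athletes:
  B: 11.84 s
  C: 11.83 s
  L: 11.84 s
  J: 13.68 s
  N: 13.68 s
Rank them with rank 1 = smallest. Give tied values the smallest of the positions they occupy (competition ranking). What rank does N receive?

4

Sorted (ascending): 11.83, 11.84, 11.84, 13.68, 13.68
The 2 values of 11.84 occupy positions 2–3 → each gets rank 2.
The 2 values of 13.68 occupy positions 4–5 → each gets rank 4.
N has value 13.68 s → rank 4.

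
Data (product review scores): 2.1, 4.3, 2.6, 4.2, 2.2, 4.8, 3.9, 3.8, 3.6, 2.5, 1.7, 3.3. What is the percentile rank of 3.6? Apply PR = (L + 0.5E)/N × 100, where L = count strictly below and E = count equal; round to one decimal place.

N = 12.
Strictly below 3.6: 6. Equal to 3.6: 1.
PR = (6 + 0.5·1)/12 × 100 = 54.2

54.2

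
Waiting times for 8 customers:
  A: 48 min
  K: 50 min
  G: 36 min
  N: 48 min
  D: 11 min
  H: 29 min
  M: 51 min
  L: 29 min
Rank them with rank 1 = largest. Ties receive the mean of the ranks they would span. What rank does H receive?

6.5

Sorted (descending): 51, 50, 48, 48, 36, 29, 29, 11
The 2 values of 48 occupy positions 3–4 → average rank (3+4)/2 = 3.5.
The 2 values of 29 occupy positions 6–7 → average rank (6+7)/2 = 6.5.
H has value 29 min → rank 6.5.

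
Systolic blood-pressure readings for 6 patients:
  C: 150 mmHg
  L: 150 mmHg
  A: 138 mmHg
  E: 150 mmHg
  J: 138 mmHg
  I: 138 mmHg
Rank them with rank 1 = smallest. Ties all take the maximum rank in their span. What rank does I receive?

3

Sorted (ascending): 138, 138, 138, 150, 150, 150
The 3 values of 138 occupy positions 1–3 → each gets rank 3.
The 3 values of 150 occupy positions 4–6 → each gets rank 6.
I has value 138 mmHg → rank 3.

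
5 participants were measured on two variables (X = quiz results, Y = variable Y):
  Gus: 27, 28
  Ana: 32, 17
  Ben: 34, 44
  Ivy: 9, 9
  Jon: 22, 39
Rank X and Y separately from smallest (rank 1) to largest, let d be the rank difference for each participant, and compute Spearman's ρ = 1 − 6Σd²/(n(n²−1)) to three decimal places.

Ranks of variable 1: 3, 4, 5, 1, 2
Ranks of variable 2: 3, 2, 5, 1, 4
d = r₁ − r₂: 0, 2, 0, 0, -2
d²: 0, 4, 0, 0, 4; Σd² = 8
ρ = 1 − 6·8/(5·24) = 1 − 48/120 = 0.600

0.600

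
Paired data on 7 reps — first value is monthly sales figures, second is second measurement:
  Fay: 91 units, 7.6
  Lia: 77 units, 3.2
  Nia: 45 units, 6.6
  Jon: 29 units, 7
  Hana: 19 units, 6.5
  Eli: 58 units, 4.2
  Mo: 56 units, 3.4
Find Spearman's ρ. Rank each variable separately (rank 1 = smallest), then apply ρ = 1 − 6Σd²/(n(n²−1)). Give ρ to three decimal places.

-0.107

Ranks of variable 1: 7, 6, 3, 2, 1, 5, 4
Ranks of variable 2: 7, 1, 5, 6, 4, 3, 2
d = r₁ − r₂: 0, 5, -2, -4, -3, 2, 2
d²: 0, 25, 4, 16, 9, 4, 4; Σd² = 62
ρ = 1 − 6·62/(7·48) = 1 − 372/336 = -0.107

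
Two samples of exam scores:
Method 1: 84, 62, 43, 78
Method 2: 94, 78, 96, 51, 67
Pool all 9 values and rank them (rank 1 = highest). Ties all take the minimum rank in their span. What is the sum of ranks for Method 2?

21

Sorted (descending): 96, 94, 84, 78, 78, 67, 62, 51, 43
The 2 values of 78 occupy positions 4–5 → each gets rank 4.
Method 2 values → pooled ranks: 94→2, 78→4, 96→1, 51→8, 67→6
Rank sum = 2 + 4 + 1 + 8 + 6 = 21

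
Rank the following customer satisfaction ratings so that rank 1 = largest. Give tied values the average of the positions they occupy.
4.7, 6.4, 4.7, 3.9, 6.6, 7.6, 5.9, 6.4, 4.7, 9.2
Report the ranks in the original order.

Sorted (descending): 9.2, 7.6, 6.6, 6.4, 6.4, 5.9, 4.7, 4.7, 4.7, 3.9
The 2 values of 6.4 occupy positions 4–5 → average rank (4+5)/2 = 4.5.
The 3 values of 4.7 occupy positions 7–9 → average rank 8.

8, 4.5, 8, 10, 3, 2, 6, 4.5, 8, 1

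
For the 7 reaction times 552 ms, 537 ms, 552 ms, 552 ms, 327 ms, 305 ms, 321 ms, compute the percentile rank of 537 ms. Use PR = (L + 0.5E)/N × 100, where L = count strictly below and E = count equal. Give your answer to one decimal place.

N = 7.
Strictly below 537: 3. Equal to 537: 1.
PR = (3 + 0.5·1)/7 × 100 = 50.0

50.0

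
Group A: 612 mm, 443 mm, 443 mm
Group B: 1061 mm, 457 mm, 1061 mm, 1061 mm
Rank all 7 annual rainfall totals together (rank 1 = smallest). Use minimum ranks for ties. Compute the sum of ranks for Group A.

Sorted (ascending): 443, 443, 457, 612, 1061, 1061, 1061
The 2 values of 443 occupy positions 1–2 → each gets rank 1.
The 3 values of 1061 occupy positions 5–7 → each gets rank 5.
Group A values → pooled ranks: 612→4, 443→1, 443→1
Rank sum = 4 + 1 + 1 = 6

6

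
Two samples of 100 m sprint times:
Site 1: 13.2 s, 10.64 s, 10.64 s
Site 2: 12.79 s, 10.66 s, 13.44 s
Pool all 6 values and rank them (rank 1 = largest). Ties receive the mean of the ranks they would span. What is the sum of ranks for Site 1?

13

Sorted (descending): 13.44, 13.2, 12.79, 10.66, 10.64, 10.64
The 2 values of 10.64 occupy positions 5–6 → average rank (5+6)/2 = 5.5.
Site 1 values → pooled ranks: 13.2→2, 10.64→5.5, 10.64→5.5
Rank sum = 2 + 5.5 + 5.5 = 13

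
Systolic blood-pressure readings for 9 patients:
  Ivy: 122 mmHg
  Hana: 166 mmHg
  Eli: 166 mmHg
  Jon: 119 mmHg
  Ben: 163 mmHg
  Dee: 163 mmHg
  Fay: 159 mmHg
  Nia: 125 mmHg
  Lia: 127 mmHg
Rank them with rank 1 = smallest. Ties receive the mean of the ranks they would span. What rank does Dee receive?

Sorted (ascending): 119, 122, 125, 127, 159, 163, 163, 166, 166
The 2 values of 163 occupy positions 6–7 → average rank (6+7)/2 = 6.5.
The 2 values of 166 occupy positions 8–9 → average rank (8+9)/2 = 8.5.
Dee has value 163 mmHg → rank 6.5.

6.5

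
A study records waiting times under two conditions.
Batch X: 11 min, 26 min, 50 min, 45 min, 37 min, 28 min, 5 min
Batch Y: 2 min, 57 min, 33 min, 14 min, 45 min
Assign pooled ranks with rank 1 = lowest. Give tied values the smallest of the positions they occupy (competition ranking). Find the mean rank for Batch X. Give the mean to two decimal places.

6.29

Sorted (ascending): 2, 5, 11, 14, 26, 28, 33, 37, 45, 45, 50, 57
The 2 values of 45 occupy positions 9–10 → each gets rank 9.
Batch X values → pooled ranks: 11→3, 26→5, 50→11, 45→9, 37→8, 28→6, 5→2
Mean rank = (3 + 5 + 11 + 9 + 8 + 6 + 2) / 7 = 6.29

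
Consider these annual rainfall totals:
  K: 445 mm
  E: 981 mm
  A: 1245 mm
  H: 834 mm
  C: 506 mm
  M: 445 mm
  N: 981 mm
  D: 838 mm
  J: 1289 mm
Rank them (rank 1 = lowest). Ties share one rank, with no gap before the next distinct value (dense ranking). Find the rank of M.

1

Sorted (ascending): 445, 445, 506, 834, 838, 981, 981, 1245, 1289
The 2 values of 445 share dense rank 1.
The 2 values of 981 share dense rank 5.
Remaining distinct values take the next consecutive integers.
M has value 445 mm → rank 1.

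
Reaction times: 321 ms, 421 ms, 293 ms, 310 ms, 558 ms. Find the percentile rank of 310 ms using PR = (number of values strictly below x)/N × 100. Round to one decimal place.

N = 5.
Strictly below 310: 1. Equal to 310: 1.
PR = 1/5 × 100 = 20.0

20.0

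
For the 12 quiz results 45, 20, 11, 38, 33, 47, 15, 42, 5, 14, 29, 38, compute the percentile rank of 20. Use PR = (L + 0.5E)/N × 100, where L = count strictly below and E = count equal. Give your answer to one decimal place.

37.5

N = 12.
Strictly below 20: 4. Equal to 20: 1.
PR = (4 + 0.5·1)/12 × 100 = 37.5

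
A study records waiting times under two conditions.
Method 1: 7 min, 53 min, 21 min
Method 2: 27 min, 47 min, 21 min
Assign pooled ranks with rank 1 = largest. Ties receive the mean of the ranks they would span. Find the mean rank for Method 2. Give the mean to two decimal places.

3.17

Sorted (descending): 53, 47, 27, 21, 21, 7
The 2 values of 21 occupy positions 4–5 → average rank (4+5)/2 = 4.5.
Method 2 values → pooled ranks: 27→3, 47→2, 21→4.5
Mean rank = (3 + 2 + 4.5) / 3 = 3.17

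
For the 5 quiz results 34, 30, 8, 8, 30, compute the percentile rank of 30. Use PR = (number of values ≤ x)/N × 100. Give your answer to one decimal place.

N = 5.
Strictly below 30: 2. Equal to 30: 2.
PR = 4/5 × 100 = 80.0

80.0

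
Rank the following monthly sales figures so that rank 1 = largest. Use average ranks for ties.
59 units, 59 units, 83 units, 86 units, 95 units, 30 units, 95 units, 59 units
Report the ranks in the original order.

6, 6, 4, 3, 1.5, 8, 1.5, 6

Sorted (descending): 95, 95, 86, 83, 59, 59, 59, 30
The 2 values of 95 occupy positions 1–2 → average rank (1+2)/2 = 1.5.
The 3 values of 59 occupy positions 5–7 → average rank 6.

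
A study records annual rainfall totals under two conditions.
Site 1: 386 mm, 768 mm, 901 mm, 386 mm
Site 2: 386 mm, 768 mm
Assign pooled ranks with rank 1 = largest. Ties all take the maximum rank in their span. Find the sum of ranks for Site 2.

9

Sorted (descending): 901, 768, 768, 386, 386, 386
The 2 values of 768 occupy positions 2–3 → each gets rank 3.
The 3 values of 386 occupy positions 4–6 → each gets rank 6.
Site 2 values → pooled ranks: 386→6, 768→3
Rank sum = 6 + 3 = 9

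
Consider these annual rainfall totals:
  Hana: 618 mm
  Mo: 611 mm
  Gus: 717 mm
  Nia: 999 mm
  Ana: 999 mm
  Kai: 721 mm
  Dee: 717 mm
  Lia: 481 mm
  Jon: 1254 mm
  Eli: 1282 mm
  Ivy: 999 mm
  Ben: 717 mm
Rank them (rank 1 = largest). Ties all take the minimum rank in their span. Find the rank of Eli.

Sorted (descending): 1282, 1254, 999, 999, 999, 721, 717, 717, 717, 618, 611, 481
The 3 values of 999 occupy positions 3–5 → each gets rank 3.
The 3 values of 717 occupy positions 7–9 → each gets rank 7.
Eli has value 1282 mm → rank 1.

1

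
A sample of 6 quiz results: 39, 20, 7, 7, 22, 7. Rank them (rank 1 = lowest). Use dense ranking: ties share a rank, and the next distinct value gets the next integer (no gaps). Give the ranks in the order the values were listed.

4, 2, 1, 1, 3, 1

Sorted (ascending): 7, 7, 7, 20, 22, 39
The 3 values of 7 share dense rank 1.
Remaining distinct values take the next consecutive integers.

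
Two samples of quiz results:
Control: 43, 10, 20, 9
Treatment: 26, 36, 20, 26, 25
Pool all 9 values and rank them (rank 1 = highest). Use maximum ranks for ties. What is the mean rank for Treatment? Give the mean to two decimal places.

4.40

Sorted (descending): 43, 36, 26, 26, 25, 20, 20, 10, 9
The 2 values of 26 occupy positions 3–4 → each gets rank 4.
The 2 values of 20 occupy positions 6–7 → each gets rank 7.
Treatment values → pooled ranks: 26→4, 36→2, 20→7, 26→4, 25→5
Mean rank = (4 + 2 + 7 + 4 + 5) / 5 = 4.40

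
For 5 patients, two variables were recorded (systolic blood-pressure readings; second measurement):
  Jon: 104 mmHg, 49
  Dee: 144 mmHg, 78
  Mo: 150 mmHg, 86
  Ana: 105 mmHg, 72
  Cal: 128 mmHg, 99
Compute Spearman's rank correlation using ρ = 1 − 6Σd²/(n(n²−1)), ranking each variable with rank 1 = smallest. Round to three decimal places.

0.700

Ranks of variable 1: 1, 4, 5, 2, 3
Ranks of variable 2: 1, 3, 4, 2, 5
d = r₁ − r₂: 0, 1, 1, 0, -2
d²: 0, 1, 1, 0, 4; Σd² = 6
ρ = 1 − 6·6/(5·24) = 1 − 36/120 = 0.700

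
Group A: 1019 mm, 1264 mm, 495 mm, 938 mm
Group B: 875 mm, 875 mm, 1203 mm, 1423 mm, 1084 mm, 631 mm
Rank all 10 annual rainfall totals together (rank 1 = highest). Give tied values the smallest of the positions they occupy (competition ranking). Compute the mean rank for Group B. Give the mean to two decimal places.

Sorted (descending): 1423, 1264, 1203, 1084, 1019, 938, 875, 875, 631, 495
The 2 values of 875 occupy positions 7–8 → each gets rank 7.
Group B values → pooled ranks: 875→7, 875→7, 1203→3, 1423→1, 1084→4, 631→9
Mean rank = (7 + 7 + 3 + 1 + 4 + 9) / 6 = 5.17

5.17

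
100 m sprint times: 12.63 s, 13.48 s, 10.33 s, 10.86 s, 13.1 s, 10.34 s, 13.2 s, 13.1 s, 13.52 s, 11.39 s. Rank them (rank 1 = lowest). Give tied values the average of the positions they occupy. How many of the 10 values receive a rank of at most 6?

Sorted (ascending): 10.33, 10.34, 10.86, 11.39, 12.63, 13.1, 13.1, 13.2, 13.48, 13.52
The 2 values of 13.1 occupy positions 6–7 → average rank (6+7)/2 = 6.5.
Ranks ≤ 6: {1, 2, 3, 4, 5} → 5 values.

5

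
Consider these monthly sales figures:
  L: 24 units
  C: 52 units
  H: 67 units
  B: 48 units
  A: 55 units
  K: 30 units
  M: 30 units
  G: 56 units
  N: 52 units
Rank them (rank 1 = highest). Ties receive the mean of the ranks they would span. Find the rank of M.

Sorted (descending): 67, 56, 55, 52, 52, 48, 30, 30, 24
The 2 values of 52 occupy positions 4–5 → average rank (4+5)/2 = 4.5.
The 2 values of 30 occupy positions 7–8 → average rank (7+8)/2 = 7.5.
M has value 30 units → rank 7.5.

7.5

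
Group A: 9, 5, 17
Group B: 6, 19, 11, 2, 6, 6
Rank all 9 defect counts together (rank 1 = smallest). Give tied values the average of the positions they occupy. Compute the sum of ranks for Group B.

29

Sorted (ascending): 2, 5, 6, 6, 6, 9, 11, 17, 19
The 3 values of 6 occupy positions 3–5 → average rank 4.
Group B values → pooled ranks: 6→4, 19→9, 11→7, 2→1, 6→4, 6→4
Rank sum = 4 + 9 + 7 + 1 + 4 + 4 = 29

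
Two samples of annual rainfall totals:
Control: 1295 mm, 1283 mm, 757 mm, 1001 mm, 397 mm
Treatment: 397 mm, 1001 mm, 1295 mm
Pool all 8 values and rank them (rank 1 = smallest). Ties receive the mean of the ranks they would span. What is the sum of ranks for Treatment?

Sorted (ascending): 397, 397, 757, 1001, 1001, 1283, 1295, 1295
The 2 values of 397 occupy positions 1–2 → average rank (1+2)/2 = 1.5.
The 2 values of 1001 occupy positions 4–5 → average rank (4+5)/2 = 4.5.
The 2 values of 1295 occupy positions 7–8 → average rank (7+8)/2 = 7.5.
Treatment values → pooled ranks: 397→1.5, 1001→4.5, 1295→7.5
Rank sum = 1.5 + 4.5 + 7.5 = 13.5

13.5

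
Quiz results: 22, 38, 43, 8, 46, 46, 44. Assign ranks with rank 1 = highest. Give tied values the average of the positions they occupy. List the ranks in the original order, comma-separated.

6, 5, 4, 7, 1.5, 1.5, 3

Sorted (descending): 46, 46, 44, 43, 38, 22, 8
The 2 values of 46 occupy positions 1–2 → average rank (1+2)/2 = 1.5.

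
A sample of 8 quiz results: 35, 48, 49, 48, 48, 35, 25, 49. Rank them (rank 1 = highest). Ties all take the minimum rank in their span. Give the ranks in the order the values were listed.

6, 3, 1, 3, 3, 6, 8, 1

Sorted (descending): 49, 49, 48, 48, 48, 35, 35, 25
The 2 values of 49 occupy positions 1–2 → each gets rank 1.
The 3 values of 48 occupy positions 3–5 → each gets rank 3.
The 2 values of 35 occupy positions 6–7 → each gets rank 6.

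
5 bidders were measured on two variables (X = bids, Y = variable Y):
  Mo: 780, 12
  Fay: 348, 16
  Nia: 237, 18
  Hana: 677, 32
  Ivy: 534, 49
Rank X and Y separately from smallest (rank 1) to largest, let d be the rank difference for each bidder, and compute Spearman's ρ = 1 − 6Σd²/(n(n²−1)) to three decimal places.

-0.200

Ranks of variable 1: 5, 2, 1, 4, 3
Ranks of variable 2: 1, 2, 3, 4, 5
d = r₁ − r₂: 4, 0, -2, 0, -2
d²: 16, 0, 4, 0, 4; Σd² = 24
ρ = 1 − 6·24/(5·24) = 1 − 144/120 = -0.200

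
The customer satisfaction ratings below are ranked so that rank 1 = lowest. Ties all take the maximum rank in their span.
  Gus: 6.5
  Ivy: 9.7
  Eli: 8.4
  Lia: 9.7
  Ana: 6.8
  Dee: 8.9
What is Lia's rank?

6

Sorted (ascending): 6.5, 6.8, 8.4, 8.9, 9.7, 9.7
The 2 values of 9.7 occupy positions 5–6 → each gets rank 6.
Lia has value 9.7 → rank 6.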